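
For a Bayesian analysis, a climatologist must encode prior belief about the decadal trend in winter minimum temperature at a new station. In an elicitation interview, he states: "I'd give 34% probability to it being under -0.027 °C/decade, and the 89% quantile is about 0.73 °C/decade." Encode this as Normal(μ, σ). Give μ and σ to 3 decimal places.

For Normal(μ,σ), the p-quantile is μ + z_p·σ. Here z_{0.34} = -0.4125, z_{0.89} = 1.227.
So -0.027 = μ − 0.4125σ and 0.73 = μ + 1.227σ.
Subtracting: σ = (0.73 − -0.027)/(1.227 − (-0.4125)) = 0.462.
Then μ = -0.027 − (-0.4125)·0.462 = 0.164.

μ = 0.164, σ = 0.462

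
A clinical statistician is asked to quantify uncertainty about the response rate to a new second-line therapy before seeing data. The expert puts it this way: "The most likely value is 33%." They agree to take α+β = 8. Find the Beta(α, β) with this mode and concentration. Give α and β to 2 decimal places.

For α,β > 1 the Beta mode is (α−1)/(α+β−2). With α+β = 8, the mode is (α−1)/6.
Set (α−1)/6 = 0.33 → α = 1 + 0.33·6 = 2.98.
β = 8 − α = 5.02.

α = 2.98, β = 5.02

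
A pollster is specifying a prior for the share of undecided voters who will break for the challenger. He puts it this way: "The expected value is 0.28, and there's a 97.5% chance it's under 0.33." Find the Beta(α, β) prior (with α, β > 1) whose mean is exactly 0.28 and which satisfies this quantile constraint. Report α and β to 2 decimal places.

α ≈ 90.92, β ≈ 233.80

With mean 0.28 fixed, write α = 0.28s, β = 0.72s where s = α+β.
Need P(θ < 0.33) = 0.975 under Beta(0.28s, 0.72s). Normal approximation: (q−m)/√(m(1−m)/s) ≈ z_{0.975} = 1.96, so s ≈ 0.28·0.72·(1.96)²/(0.33−0.28)² = 309.8.
At s = 309.8: P(θ<0.33) ≈ 0.972. Adjusting to match 0.975 gives s ≈ 324.72.
So α = 0.28·324.72 ≈ 90.92, β = 0.72·324.72 ≈ 233.80.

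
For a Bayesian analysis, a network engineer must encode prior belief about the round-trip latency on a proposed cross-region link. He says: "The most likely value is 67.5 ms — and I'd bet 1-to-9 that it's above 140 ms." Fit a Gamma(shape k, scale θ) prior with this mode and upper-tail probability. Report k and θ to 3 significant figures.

k ≈ 4.61, θ ≈ 18.7

Gamma(k,θ) with k>1 has mode (k−1)θ, so θ = 67.5/(k−1).
Need P(X < 140) = 0.9 with θ tied to k this way. Start at k = 2, θ = 67.5: P(X<140) ≈ 0.614.
Too low — raise k to concentrate. Iterating converges to k ≈ 4.61.
Then θ = 67.5/(4.61−1) ≈ 18.7.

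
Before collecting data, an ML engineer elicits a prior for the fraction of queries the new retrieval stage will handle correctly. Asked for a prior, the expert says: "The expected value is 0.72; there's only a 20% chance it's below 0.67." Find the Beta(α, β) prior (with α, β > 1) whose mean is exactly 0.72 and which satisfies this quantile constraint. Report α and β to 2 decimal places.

α ≈ 39.77, β ≈ 15.47

With mean 0.72 fixed, write α = 0.72s, β = 0.28s where s = α+β.
Need P(θ < 0.67) = 0.2 under Beta(0.72s, 0.28s). Normal approximation: (q−m)/√(m(1−m)/s) ≈ z_{0.2} = -0.842, so s ≈ 0.72·0.28·(-0.842)²/(0.67−0.72)² = 57.1.
At s = 57.1: P(θ<0.67) ≈ 0.196. Adjusting to match 0.2 gives s ≈ 55.23.
So α = 0.72·55.23 ≈ 39.77, β = 0.28·55.23 ≈ 15.47.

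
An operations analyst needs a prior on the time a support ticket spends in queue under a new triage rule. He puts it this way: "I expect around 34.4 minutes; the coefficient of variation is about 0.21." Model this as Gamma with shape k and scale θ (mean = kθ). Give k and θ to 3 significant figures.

k ≈ 22.7, θ ≈ 1.52

For Gamma(k, scale θ): mean = kθ, variance = kθ², so CV = 1/√k.
CV = 0.21, hence k = 1/CV² = 22.7.
Then θ = mean/k = 34.4/22.7 = 1.52.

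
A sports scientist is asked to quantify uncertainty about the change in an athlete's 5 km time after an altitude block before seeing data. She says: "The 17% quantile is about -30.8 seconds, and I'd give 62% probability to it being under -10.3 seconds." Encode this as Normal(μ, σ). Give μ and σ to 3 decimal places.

For Normal(μ,σ), the p-quantile is μ + z_p·σ. Here z_{0.17} = -0.9542, z_{0.62} = 0.3055.
So -30.8 = μ − 0.9542σ and -10.3 = μ + 0.3055σ.
Subtracting: σ = (-10.3 − -30.8)/(0.3055 − (-0.9542)) = 16.274.
Then μ = -30.8 − (-0.9542)·16.274 = -15.272.

μ = -15.272, σ = 16.274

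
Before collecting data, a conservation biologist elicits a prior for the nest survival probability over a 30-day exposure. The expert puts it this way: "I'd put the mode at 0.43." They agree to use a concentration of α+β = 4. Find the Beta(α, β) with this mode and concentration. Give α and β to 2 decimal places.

For α,β > 1 the Beta mode is (α−1)/(α+β−2). With α+β = 4, the mode is (α−1)/2.
Set (α−1)/2 = 0.43 → α = 1 + 0.43·2 = 1.86.
β = 4 − α = 2.14.

α = 1.86, β = 2.14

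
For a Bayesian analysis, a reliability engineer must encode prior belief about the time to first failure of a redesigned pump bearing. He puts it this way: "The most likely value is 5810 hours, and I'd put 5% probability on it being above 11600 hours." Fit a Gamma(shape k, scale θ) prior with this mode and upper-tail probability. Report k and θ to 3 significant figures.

Gamma(k,θ) with k>1 has mode (k−1)θ, so θ = 5810/(k−1).
Need P(X < 11600) = 0.95 with θ tied to k this way. Start at k = 2, θ = 5810: P(X<11600) ≈ 0.593.
Too low — raise k to concentrate. Iterating converges to k ≈ 6.8.
Then θ = 5810/(6.8−1) ≈ 1000.

k ≈ 6.8, θ ≈ 1000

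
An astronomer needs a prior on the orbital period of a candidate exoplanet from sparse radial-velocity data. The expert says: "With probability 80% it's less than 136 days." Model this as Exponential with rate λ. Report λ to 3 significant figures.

P(T < 136.0) = 1 − e^(−λ·136.0) = 0.8, so λ = −ln(1−0.8)/136.0 = −ln(0.2)/136.0 = 0.0118.

λ ≈ 0.0118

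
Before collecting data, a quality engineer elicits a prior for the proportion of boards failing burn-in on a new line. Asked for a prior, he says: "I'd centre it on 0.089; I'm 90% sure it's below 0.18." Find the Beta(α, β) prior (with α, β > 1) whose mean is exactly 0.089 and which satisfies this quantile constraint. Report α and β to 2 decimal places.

With mean 0.089 fixed, write α = 0.089s, β = 0.911s where s = α+β.
Need P(θ < 0.18) = 0.9 under Beta(0.089s, 0.911s). Normal approximation: (q−m)/√(m(1−m)/s) ≈ z_{0.9} = 1.28, so s ≈ 0.089·0.911·(1.28)²/(0.18−0.089)² = 16.1.
At s = 16.1: P(θ<0.18) ≈ 0.894. Adjusting to match 0.9 gives s ≈ 17.47.
So α = 0.089·17.47 ≈ 1.55, β = 0.911·17.47 ≈ 15.91.

α ≈ 1.55, β ≈ 15.91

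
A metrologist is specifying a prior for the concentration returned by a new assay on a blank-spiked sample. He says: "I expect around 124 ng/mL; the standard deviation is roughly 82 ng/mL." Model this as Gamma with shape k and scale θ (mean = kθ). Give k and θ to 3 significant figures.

k ≈ 2.29, θ ≈ 54.2

For Gamma(k, scale θ): mean = kθ, variance = kθ², so CV = 1/√k.
CV = SD/mean = 82/124 = 0.6613, hence k = 1/CV² = 2.29.
Then θ = mean/k = 124/2.29 = 54.2.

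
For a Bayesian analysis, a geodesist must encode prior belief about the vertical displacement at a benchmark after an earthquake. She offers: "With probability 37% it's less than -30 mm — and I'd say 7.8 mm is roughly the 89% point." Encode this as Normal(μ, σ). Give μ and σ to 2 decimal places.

μ = -21.95, σ = 24.26

The p-quantile of Normal(μ,σ) is μ + z_p·σ, with z_{0.37} = -0.3319 and z_{0.89} = 1.227.
Eliminate σ: μ = (z₂·x₁ − z₁·x₂)/(z₂ − z₁) = (1.227·-30 − (-0.3319)·7.8)/1.558 = -21.95.
Then σ = (x₂ − x₁)/(z₂ − z₁) = (7.8 − -30)/1.558 = 24.26.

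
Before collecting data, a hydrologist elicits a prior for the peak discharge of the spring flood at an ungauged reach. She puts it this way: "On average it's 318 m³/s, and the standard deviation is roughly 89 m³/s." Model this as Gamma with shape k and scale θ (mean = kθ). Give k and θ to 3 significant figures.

For Gamma(k, scale θ): mean = kθ, variance = kθ², so CV = 1/√k.
CV = SD/mean = 89/318 = 0.2799, hence k = 1/CV² = 12.8.
Then θ = mean/k = 318/12.8 = 24.9.

k ≈ 12.8, θ ≈ 24.9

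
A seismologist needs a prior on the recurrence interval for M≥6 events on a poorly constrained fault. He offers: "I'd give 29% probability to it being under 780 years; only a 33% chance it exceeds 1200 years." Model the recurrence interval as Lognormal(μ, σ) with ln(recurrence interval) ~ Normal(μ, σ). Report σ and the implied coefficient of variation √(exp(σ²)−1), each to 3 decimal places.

If T ~ Lognormal(μ,σ) then ln T ~ Normal(μ,σ), so the p-quantile of ln T is μ + z_p·σ.
ln(780) = 6.659 and ln(1200) = 7.09; z_{0.29} = -0.5534, z_{0.67} = 0.4399.
σ = (7.09 − 6.659)/(0.4399 − (-0.5534)) = 0.434.
μ = 6.659 − (-0.5534)·0.434 = 6.899.
CV = √(exp(σ²)−1) = √(exp(0.1881)−1) = 0.455.

σ ≈ 0.434, CV ≈ 0.455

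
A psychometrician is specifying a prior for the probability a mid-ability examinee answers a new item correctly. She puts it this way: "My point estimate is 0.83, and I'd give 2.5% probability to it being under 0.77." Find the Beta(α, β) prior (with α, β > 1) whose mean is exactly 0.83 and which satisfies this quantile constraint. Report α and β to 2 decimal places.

With mean 0.83 fixed, write α = 0.83s, β = 0.17s where s = α+β.
Need P(θ < 0.77) = 0.025 under Beta(0.83s, 0.17s). Normal approximation: (q−m)/√(m(1−m)/s) ≈ z_{0.025} = -1.96, so s ≈ 0.83·0.17·(-1.96)²/(0.77−0.83)² = 150.6.
At s = 150.6: P(θ<0.77) ≈ 0.032. Adjusting to match 0.025 gives s ≈ 169.00.
So α = 0.83·169.00 ≈ 140.27, β = 0.17·169.00 ≈ 28.73.

α ≈ 140.27, β ≈ 28.73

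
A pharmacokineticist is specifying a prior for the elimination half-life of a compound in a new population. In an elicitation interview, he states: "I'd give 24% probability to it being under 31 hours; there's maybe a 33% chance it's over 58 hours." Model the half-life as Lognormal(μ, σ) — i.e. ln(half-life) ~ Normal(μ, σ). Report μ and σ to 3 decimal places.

μ ≈ 3.820, σ ≈ 0.547

If T ~ Lognormal(μ,σ) then ln T ~ Normal(μ,σ), so the p-quantile of ln T is μ + z_p·σ.
ln(31) = 3.434 and ln(58) = 4.06; z_{0.24} = -0.7063, z_{0.67} = 0.4399.
σ = (4.06 − 3.434)/(0.4399 − (-0.7063)) = 0.547.
μ = 3.434 − (-0.7063)·0.547 = 3.820.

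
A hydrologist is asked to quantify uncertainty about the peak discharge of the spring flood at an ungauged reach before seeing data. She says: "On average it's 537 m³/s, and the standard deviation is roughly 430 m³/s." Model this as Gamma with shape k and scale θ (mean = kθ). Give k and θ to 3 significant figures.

For Gamma(k, scale θ): mean = kθ, variance = kθ², so CV = 1/√k.
CV = SD/mean = 430/537 = 0.8007, hence k = 1/CV² = 1.56.
Then θ = mean/k = 537/1.56 = 344.

k ≈ 1.56, θ ≈ 344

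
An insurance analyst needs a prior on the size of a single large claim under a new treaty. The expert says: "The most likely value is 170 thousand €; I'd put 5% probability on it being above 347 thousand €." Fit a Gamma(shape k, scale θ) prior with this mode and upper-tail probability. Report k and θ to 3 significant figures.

Gamma(k,θ) with k>1 has mode (k−1)θ, so θ = 170/(k−1).
Need P(X < 347) = 0.95 with θ tied to k this way. Start at k = 2, θ = 170: P(X<347) ≈ 0.605.
Too low — raise k to concentrate. Iterating converges to k ≈ 6.44.
Then θ = 170/(6.44−1) ≈ 31.3.

k ≈ 6.44, θ ≈ 31.3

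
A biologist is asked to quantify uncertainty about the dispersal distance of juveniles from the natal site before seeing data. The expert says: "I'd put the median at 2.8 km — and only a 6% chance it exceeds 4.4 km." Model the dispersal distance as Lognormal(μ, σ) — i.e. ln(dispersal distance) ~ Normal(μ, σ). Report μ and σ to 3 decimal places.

μ ≈ 1.030, σ ≈ 0.291

If T ~ Lognormal(μ,σ) then ln T ~ Normal(μ,σ), so the p-quantile of ln T is μ + z_p·σ.
ln(2.8) = 1.03 and ln(4.4) = 1.482; z_{0.5} = 0, z_{0.94} = 1.555.
σ = (1.482 − 1.03)/(1.555 − (0)) = 0.291.
μ = 1.03 − (0)·0.291 = 1.030.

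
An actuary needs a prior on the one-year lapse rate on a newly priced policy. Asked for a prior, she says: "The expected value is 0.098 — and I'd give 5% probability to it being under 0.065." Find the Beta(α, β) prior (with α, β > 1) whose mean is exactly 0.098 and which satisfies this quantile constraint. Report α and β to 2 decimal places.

α ≈ 18.41, β ≈ 169.45

With mean 0.098 fixed, write α = 0.098s, β = 0.902s where s = α+β.
Need P(θ < 0.065) = 0.05 under Beta(0.098s, 0.902s). Normal approximation: (q−m)/√(m(1−m)/s) ≈ z_{0.05} = -1.64, so s ≈ 0.098·0.902·(-1.64)²/(0.065−0.098)² = 219.6.
At s = 219.6: P(θ<0.065) ≈ 0.037. Adjusting to match 0.05 gives s ≈ 187.86.
So α = 0.098·187.86 ≈ 18.41, β = 0.902·187.86 ≈ 169.45.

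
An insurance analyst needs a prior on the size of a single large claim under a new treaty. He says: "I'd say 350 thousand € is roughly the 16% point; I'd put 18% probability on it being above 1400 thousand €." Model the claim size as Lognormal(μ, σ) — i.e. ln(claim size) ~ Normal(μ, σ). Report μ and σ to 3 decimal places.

μ ≈ 6.580, σ ≈ 0.726

If T ~ Lognormal(μ,σ) then ln T ~ Normal(μ,σ), so the p-quantile of ln T is μ + z_p·σ.
ln(350) = 5.858 and ln(1400) = 7.244; z_{0.16} = -0.9945, z_{0.82} = 0.9154.
σ = (7.244 − 5.858)/(0.9154 − (-0.9945)) = 0.726.
μ = 5.858 − (-0.9945)·0.726 = 6.580.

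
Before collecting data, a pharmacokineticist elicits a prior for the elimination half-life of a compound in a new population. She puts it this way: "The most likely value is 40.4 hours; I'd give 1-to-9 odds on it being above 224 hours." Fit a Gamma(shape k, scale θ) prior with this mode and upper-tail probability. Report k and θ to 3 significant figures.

Gamma(k,θ) with k>1 has mode (k−1)θ, so θ = 40.4/(k−1).
Need P(X < 224) = 0.9 with θ tied to k this way. Start at k = 2, θ = 40.4: P(X<224) ≈ 0.974.
Too high — lower k to spread out. Iterating converges to k ≈ 1.59.
Then θ = 40.4/(1.59−1) ≈ 68.6.

k ≈ 1.59, θ ≈ 68.6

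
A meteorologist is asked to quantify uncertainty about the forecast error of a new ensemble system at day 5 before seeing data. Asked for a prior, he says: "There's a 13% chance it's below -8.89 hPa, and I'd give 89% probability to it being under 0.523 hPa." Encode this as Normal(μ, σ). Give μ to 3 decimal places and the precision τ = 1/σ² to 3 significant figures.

The p-quantile of Normal(μ,σ) is μ + z_p·σ, with z_{0.13} = -1.126 and z_{0.89} = 1.227.
Eliminate σ: μ = (z₂·x₁ − z₁·x₂)/(z₂ − z₁) = (1.227·-8.89 − (-1.126)·0.523)/2.353 = -4.384.
Then σ = (x₂ − x₁)/(z₂ − z₁) = (0.523 − -8.89)/2.353 = 4.001.
Precision τ = 1/σ² = 1/4.001² = 0.0625.

μ = -4.384, τ = 0.0625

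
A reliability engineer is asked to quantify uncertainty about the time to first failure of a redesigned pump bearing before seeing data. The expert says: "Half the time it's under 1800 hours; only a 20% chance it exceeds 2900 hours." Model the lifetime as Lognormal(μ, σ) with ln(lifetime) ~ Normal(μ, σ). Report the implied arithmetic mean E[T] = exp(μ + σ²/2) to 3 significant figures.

If T ~ Lognormal(μ,σ) then ln T ~ Normal(μ,σ), so the p-quantile of ln T is μ + z_p·σ.
ln(1800) = 7.496 and ln(2900) = 7.972; z_{0.5} = 0, z_{0.8} = 0.8416.
σ = (7.972 − 7.496)/(0.8416 − (0)) = 0.567.
μ = 7.496 − (0)·0.567 = 7.496.
E[T] = exp(μ + σ²/2) = exp(7.496 + 0.1606) = 2110 hours.

E[T] ≈ 2110 hours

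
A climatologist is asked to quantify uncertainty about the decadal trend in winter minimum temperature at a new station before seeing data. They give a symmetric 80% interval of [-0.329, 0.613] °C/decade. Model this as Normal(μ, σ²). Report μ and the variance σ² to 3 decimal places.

μ = 0.142, σ² = 0.135

A symmetric 80% interval runs μ ± z·σ with z = 1.282.
Half-width = 0.471, so σ = 0.471/1.282 = 0.3675 and σ² = 0.135.
μ is the interval midpoint, 0.142.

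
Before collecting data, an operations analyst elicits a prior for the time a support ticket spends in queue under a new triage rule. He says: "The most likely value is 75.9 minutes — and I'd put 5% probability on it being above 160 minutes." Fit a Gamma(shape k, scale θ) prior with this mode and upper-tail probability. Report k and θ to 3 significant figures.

Gamma(k,θ) with k>1 has mode (k−1)θ, so θ = 75.9/(k−1).
Need P(X < 160) = 0.95 with θ tied to k this way. Start at k = 2, θ = 75.9: P(X<160) ≈ 0.622.
Too low — raise k to concentrate. Iterating converges to k ≈ 5.96.
Then θ = 75.9/(5.96−1) ≈ 15.3.

k ≈ 5.96, θ ≈ 15.3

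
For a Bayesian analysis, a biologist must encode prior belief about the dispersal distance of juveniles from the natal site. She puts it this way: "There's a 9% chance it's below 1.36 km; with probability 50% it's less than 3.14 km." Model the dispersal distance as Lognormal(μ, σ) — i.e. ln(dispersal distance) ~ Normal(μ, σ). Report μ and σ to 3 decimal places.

μ ≈ 1.144, σ ≈ 0.624

If T ~ Lognormal(μ,σ) then ln T ~ Normal(μ,σ), so the p-quantile of ln T is μ + z_p·σ.
ln(1.36) = 0.3075 and ln(3.14) = 1.144; z_{0.09} = -1.341, z_{0.5} = 0.
σ = (1.144 − 0.3075)/(0 − (-1.341)) = 0.624.
μ = 0.3075 − (-1.341)·0.624 = 1.144.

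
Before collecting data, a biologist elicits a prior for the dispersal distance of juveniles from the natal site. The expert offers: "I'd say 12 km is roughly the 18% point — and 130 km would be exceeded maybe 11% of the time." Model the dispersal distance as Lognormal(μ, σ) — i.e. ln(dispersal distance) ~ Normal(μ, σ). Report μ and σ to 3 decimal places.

μ ≈ 3.503, σ ≈ 1.112

If T ~ Lognormal(μ,σ) then ln T ~ Normal(μ,σ), so the p-quantile of ln T is μ + z_p·σ.
ln(12) = 2.485 and ln(130) = 4.868; z_{0.18} = -0.9154, z_{0.89} = 1.227.
σ = (4.868 − 2.485)/(1.227 − (-0.9154)) = 1.112.
μ = 2.485 − (-0.9154)·1.112 = 3.503.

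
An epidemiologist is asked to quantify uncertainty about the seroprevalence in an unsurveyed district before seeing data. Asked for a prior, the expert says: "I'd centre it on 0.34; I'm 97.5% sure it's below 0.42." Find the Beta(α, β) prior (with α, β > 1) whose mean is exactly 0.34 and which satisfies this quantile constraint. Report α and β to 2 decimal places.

With mean 0.34 fixed, write α = 0.34s, β = 0.66s where s = α+β.
Need P(θ < 0.42) = 0.975 under Beta(0.34s, 0.66s). Normal approximation: (q−m)/√(m(1−m)/s) ≈ z_{0.975} = 1.96, so s ≈ 0.34·0.66·(1.96)²/(0.42−0.34)² = 134.7.
At s = 134.7: P(θ<0.42) ≈ 0.972. Adjusting to match 0.975 gives s ≈ 140.74.
So α = 0.34·140.74 ≈ 47.85, β = 0.66·140.74 ≈ 92.89.

α ≈ 47.85, β ≈ 92.89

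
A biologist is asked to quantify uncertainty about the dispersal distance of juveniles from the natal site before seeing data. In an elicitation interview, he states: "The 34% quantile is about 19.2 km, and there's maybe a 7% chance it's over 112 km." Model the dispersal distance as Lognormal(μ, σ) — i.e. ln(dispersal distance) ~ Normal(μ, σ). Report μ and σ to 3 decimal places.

If T ~ Lognormal(μ,σ) then ln T ~ Normal(μ,σ), so the p-quantile of ln T is μ + z_p·σ.
ln(19.2) = 2.955 and ln(112) = 4.718; z_{0.34} = -0.4125, z_{0.93} = 1.476.
σ = (4.718 − 2.955)/(1.476 − (-0.4125)) = 0.934.
μ = 2.955 − (-0.4125)·0.934 = 3.340.

μ ≈ 3.340, σ ≈ 0.934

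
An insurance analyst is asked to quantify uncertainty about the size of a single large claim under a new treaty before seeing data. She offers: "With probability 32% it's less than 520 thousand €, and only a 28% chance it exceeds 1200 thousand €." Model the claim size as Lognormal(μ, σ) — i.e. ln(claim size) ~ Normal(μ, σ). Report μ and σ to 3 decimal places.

μ ≈ 6.626, σ ≈ 0.796

If T ~ Lognormal(μ,σ) then ln T ~ Normal(μ,σ), so the p-quantile of ln T is μ + z_p·σ.
ln(520) = 6.254 and ln(1200) = 7.09; z_{0.32} = -0.4677, z_{0.72} = 0.5828.
σ = (7.09 − 6.254)/(0.5828 − (-0.4677)) = 0.796.
μ = 6.254 − (-0.4677)·0.796 = 6.626.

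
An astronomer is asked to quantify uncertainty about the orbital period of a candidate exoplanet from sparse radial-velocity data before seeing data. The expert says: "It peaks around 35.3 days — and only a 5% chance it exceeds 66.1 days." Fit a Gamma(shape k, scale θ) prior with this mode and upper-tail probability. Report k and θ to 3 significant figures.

Gamma(k,θ) with k>1 has mode (k−1)θ, so θ = 35.3/(k−1).
Need P(X < 66.1) = 0.95 with θ tied to k this way. Start at k = 2, θ = 35.3: P(X<66.1) ≈ 0.558.
Too low — raise k to concentrate. Iterating converges to k ≈ 8.07.
Then θ = 35.3/(8.07−1) ≈ 4.99.

k ≈ 8.07, θ ≈ 4.99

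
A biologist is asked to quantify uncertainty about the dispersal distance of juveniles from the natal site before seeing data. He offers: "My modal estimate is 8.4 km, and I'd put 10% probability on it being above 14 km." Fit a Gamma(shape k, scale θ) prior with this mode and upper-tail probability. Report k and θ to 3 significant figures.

k ≈ 8.24, θ ≈ 1.16

Gamma(k,θ) with k>1 has mode (k−1)θ, so θ = 8.4/(k−1).
Need P(X < 14) = 0.9 with θ tied to k this way. Start at k = 2, θ = 8.4: P(X<14) ≈ 0.496.
Too low — raise k to concentrate. Iterating converges to k ≈ 8.24.
Then θ = 8.4/(8.24−1) ≈ 1.16.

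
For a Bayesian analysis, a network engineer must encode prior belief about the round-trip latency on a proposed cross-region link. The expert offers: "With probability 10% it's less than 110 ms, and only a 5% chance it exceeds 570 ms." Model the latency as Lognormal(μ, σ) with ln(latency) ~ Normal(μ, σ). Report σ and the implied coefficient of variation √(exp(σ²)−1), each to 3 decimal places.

σ ≈ 0.562, CV ≈ 0.610

If T ~ Lognormal(μ,σ) then ln T ~ Normal(μ,σ), so the p-quantile of ln T is μ + z_p·σ.
ln(110) = 4.7 and ln(570) = 6.346; z_{0.1} = -1.282, z_{0.95} = 1.645.
σ = (6.346 − 4.7)/(1.645 − (-1.282)) = 0.562.
μ = 4.7 − (-1.282)·0.562 = 5.421.
CV = √(exp(σ²)−1) = √(exp(0.3160)−1) = 0.610.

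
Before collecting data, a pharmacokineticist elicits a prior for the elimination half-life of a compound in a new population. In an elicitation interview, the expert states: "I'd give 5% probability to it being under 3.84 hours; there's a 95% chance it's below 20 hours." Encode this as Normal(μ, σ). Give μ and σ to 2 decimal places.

The p-quantile of Normal(μ,σ) is μ + z_p·σ, with z_{0.05} = -1.645 and z_{0.95} = 1.645.
Eliminate σ: μ = (z₂·x₁ − z₁·x₂)/(z₂ − z₁) = (1.645·3.84 − (-1.645)·20)/3.29 = 11.92.
Then σ = (x₂ − x₁)/(z₂ − z₁) = (20 − 3.84)/3.29 = 4.91.

μ = 11.92, σ = 4.91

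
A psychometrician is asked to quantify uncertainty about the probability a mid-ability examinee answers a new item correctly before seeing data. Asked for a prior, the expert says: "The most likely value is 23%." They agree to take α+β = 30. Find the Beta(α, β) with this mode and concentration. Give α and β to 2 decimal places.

α = 7.44, β = 22.56

For α,β > 1 the Beta mode is (α−1)/(α+β−2). With α+β = 30, the mode is (α−1)/28.
Set (α−1)/28 = 0.23 → α = 1 + 0.23·28 = 7.44.
β = 30 − α = 22.56.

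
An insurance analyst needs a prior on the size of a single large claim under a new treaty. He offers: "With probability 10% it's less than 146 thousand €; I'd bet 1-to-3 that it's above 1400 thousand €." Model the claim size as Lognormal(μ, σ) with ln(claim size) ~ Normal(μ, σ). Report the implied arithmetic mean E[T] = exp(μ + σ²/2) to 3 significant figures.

E[T] ≈ 1250 thousand €

If T ~ Lognormal(μ,σ) then ln T ~ Normal(μ,σ), so the p-quantile of ln T is μ + z_p·σ.
ln(146) = 4.984 and ln(1400) = 7.244; z_{0.1} = -1.282, z_{0.75} = 0.6745.
σ = (7.244 − 4.984)/(0.6745 − (-1.282)) = 1.156.
μ = 4.984 − (-1.282)·1.156 = 6.465.
E[T] = exp(μ + σ²/2) = exp(6.465 + 0.6678) = 1250 thousand €.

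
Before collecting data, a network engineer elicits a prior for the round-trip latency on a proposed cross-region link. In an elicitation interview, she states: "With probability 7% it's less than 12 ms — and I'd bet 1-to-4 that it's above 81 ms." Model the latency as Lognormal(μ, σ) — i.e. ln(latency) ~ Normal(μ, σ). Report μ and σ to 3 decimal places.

μ ≈ 3.701, σ ≈ 0.824

If T ~ Lognormal(μ,σ) then ln T ~ Normal(μ,σ), so the p-quantile of ln T is μ + z_p·σ.
ln(12) = 2.485 and ln(81) = 4.394; z_{0.07} = -1.476, z_{0.8} = 0.8416.
σ = (4.394 − 2.485)/(0.8416 − (-1.476)) = 0.824.
μ = 2.485 − (-1.476)·0.824 = 3.701.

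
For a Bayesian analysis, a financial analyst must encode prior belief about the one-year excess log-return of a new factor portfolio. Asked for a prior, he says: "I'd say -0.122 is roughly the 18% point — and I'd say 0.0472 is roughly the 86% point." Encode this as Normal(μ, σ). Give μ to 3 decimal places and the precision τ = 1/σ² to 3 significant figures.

μ = -0.044, τ = 139

The p-quantile of Normal(μ,σ) is μ + z_p·σ, with z_{0.18} = -0.9154 and z_{0.86} = 1.08.
Eliminate σ: μ = (z₂·x₁ − z₁·x₂)/(z₂ − z₁) = (1.08·-0.122 − (-0.9154)·0.0472)/1.996 = -0.044.
Then σ = (x₂ − x₁)/(z₂ − z₁) = (0.0472 − -0.122)/1.996 = 0.085.
Precision τ = 1/σ² = 1/0.08478² = 139.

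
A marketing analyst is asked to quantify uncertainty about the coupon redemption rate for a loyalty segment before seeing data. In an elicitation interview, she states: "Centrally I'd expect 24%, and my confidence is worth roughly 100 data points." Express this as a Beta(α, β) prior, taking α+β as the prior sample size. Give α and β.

α = 24, β = 76

Under the effective-sample-size interpretation, Beta(α, β) has prior mean α/(α+β) and prior sample size α+β.
So α+β = 100 and α/(α+β) = 0.24, giving α = 0.24·100 = 24 and β = 100 − 24 = 76.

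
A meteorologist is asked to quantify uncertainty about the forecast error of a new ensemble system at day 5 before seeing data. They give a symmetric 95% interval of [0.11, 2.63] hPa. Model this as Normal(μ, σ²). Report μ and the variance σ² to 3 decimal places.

μ = 1.370, σ² = 0.413

A symmetric 95% interval runs μ ± z·σ with z = 1.96.
Half-width = 1.26, so σ = 1.26/1.96 = 0.6429 and σ² = 0.413.
μ is the interval midpoint, 1.370.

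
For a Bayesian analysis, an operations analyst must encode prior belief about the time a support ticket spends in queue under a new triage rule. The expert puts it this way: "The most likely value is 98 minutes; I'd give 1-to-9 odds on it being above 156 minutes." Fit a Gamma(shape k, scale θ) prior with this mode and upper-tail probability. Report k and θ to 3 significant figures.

Gamma(k,θ) with k>1 has mode (k−1)θ, so θ = 98/(k−1).
Need P(X < 156) = 0.9 with θ tied to k this way. Start at k = 2, θ = 98: P(X<156) ≈ 0.472.
Too low — raise k to concentrate. Iterating converges to k ≈ 9.69.
Then θ = 98/(9.69−1) ≈ 11.3.

k ≈ 9.69, θ ≈ 11.3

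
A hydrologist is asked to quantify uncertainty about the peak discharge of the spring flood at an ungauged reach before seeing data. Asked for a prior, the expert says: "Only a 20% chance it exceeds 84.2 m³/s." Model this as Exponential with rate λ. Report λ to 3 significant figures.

λ ≈ 0.0191

P(T > 84.2) = e^(−λ·84.2) = 0.2, so λ = −ln(0.2)/84.2 = 0.0191.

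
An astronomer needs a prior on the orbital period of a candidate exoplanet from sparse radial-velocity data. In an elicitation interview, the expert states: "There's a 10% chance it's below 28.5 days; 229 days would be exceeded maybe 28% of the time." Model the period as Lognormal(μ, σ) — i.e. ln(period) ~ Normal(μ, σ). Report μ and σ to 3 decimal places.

μ ≈ 4.782, σ ≈ 1.118

If T ~ Lognormal(μ,σ) then ln T ~ Normal(μ,σ), so the p-quantile of ln T is μ + z_p·σ.
ln(28.5) = 3.35 and ln(229) = 5.434; z_{0.1} = -1.282, z_{0.72} = 0.5828.
σ = (5.434 − 3.35)/(0.5828 − (-1.282)) = 1.118.
μ = 3.35 − (-1.282)·1.118 = 4.782.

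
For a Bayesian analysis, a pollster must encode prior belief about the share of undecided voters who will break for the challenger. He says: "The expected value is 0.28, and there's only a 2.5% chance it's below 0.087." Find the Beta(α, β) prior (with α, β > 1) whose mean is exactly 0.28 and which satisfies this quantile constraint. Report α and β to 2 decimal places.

With mean 0.28 fixed, write α = 0.28s, β = 0.72s where s = α+β.
Need P(θ < 0.087) = 0.025 under Beta(0.28s, 0.72s). Normal approximation: (q−m)/√(m(1−m)/s) ≈ z_{0.025} = -1.96, so s ≈ 0.28·0.72·(-1.96)²/(0.087−0.28)² = 20.8.
At s = 20.8: P(θ<0.087) ≈ 0.007. Adjusting to match 0.025 gives s ≈ 13.92.
So α = 0.28·13.92 ≈ 3.90, β = 0.72·13.92 ≈ 10.02.

α ≈ 3.90, β ≈ 10.02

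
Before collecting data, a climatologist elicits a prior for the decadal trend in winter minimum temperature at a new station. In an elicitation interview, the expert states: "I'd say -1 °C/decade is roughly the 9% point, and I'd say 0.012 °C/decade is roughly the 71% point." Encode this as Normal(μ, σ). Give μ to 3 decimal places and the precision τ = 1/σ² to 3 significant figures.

For Normal(μ,σ), the p-quantile is μ + z_p·σ. Here z_{0.09} = -1.341, z_{0.71} = 0.5534.
So -1 = μ − 1.341σ and 0.012 = μ + 0.5534σ.
Subtracting: σ = (0.012 − -1)/(0.5534 − (-1.341)) = 0.534.
Then μ = -1 − (-1.341)·0.534 = -0.284.
Precision τ = 1/σ² = 1/0.5343² = 3.5.

μ = -0.284, τ = 3.5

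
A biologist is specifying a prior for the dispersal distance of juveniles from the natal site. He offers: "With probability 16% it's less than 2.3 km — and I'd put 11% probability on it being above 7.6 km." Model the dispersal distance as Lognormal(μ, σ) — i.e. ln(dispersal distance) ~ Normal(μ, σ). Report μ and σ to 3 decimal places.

If T ~ Lognormal(μ,σ) then ln T ~ Normal(μ,σ), so the p-quantile of ln T is μ + z_p·σ.
ln(2.3) = 0.8329 and ln(7.6) = 2.028; z_{0.16} = -0.9945, z_{0.89} = 1.227.
σ = (2.028 − 0.8329)/(1.227 − (-0.9945)) = 0.538.
μ = 0.8329 − (-0.9945)·0.538 = 1.368.

μ ≈ 1.368, σ ≈ 0.538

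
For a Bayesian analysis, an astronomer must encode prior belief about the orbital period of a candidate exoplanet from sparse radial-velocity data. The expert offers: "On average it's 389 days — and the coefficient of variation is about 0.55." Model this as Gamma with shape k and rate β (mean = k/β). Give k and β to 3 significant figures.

k ≈ 3.31, β ≈ 0.0085

For Gamma(k, rate β): mean = k/β, variance = k/β², so CV = 1/√k.
CV = 0.55, hence k = 1/CV² = 3.31.
Then β = k/mean = 3.31/389 = 0.0085.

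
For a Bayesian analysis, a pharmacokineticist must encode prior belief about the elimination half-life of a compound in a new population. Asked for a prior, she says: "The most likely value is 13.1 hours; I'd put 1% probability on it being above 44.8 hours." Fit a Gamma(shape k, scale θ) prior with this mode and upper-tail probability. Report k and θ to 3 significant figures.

Gamma(k,θ) with k>1 has mode (k−1)θ, so θ = 13.1/(k−1).
Need P(X < 44.8) = 0.99 with θ tied to k this way. Start at k = 2, θ = 13.1: P(X<44.8) ≈ 0.855.
Too low — raise k to concentrate. Iterating converges to k ≈ 3.88.
Then θ = 13.1/(3.88−1) ≈ 4.55.

k ≈ 3.88, θ ≈ 4.55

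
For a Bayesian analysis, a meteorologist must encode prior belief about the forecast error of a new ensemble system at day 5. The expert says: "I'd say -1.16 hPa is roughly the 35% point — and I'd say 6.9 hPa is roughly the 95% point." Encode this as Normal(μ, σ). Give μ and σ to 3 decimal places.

The p-quantile of Normal(μ,σ) is μ + z_p·σ, with z_{0.35} = -0.3853 and z_{0.95} = 1.645.
Eliminate σ: μ = (z₂·x₁ − z₁·x₂)/(z₂ − z₁) = (1.645·-1.16 − (-0.3853)·6.9)/2.03 = 0.370.
Then σ = (x₂ − x₁)/(z₂ − z₁) = (6.9 − -1.16)/2.03 = 3.970.

μ = 0.370, σ = 3.970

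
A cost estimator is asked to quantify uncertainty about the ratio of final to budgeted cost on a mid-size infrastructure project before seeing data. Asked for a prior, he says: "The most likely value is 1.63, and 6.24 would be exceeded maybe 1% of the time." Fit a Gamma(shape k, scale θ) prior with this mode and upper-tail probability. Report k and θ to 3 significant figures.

Gamma(k,θ) with k>1 has mode (k−1)θ, so θ = 1.63/(k−1).
Need P(X < 6.24) = 0.99 with θ tied to k this way. Start at k = 2, θ = 1.63: P(X<6.24) ≈ 0.895.
Too low — raise k to concentrate. Iterating converges to k ≈ 3.35.
Then θ = 1.63/(3.35−1) ≈ 0.694.

k ≈ 3.35, θ ≈ 0.694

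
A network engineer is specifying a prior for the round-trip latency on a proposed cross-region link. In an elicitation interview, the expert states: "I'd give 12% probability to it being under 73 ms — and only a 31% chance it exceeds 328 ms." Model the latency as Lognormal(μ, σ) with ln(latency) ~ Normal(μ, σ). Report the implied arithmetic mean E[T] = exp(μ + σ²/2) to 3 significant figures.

If T ~ Lognormal(μ,σ) then ln T ~ Normal(μ,σ), so the p-quantile of ln T is μ + z_p·σ.
ln(73) = 4.29 and ln(328) = 5.793; z_{0.12} = -1.175, z_{0.69} = 0.4959.
σ = (5.793 − 4.29)/(0.4959 − (-1.175)) = 0.899.
μ = 4.29 − (-1.175)·0.899 = 5.347.
E[T] = exp(μ + σ²/2) = exp(5.347 + 0.4044) = 315 ms.

E[T] ≈ 315 ms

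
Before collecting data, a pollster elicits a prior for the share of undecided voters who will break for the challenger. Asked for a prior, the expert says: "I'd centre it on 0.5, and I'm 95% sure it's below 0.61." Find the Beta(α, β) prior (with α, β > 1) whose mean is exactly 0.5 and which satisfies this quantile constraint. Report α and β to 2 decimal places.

With mean 0.5 fixed, write α = 0.5s, β = 0.5s where s = α+β.
Need P(θ < 0.61) = 0.95 under Beta(0.5s, 0.5s). Normal approximation: (q−m)/√(m(1−m)/s) ≈ z_{0.95} = 1.64, so s ≈ 0.5·0.5·(1.64)²/(0.61−0.5)² = 55.9.
At s = 55.9: P(θ<0.61) ≈ 0.951. Adjusting to match 0.95 gives s ≈ 55.03.
So α = 0.5·55.03 ≈ 27.52, β = 0.5·55.03 ≈ 27.52.

α ≈ 27.52, β ≈ 27.52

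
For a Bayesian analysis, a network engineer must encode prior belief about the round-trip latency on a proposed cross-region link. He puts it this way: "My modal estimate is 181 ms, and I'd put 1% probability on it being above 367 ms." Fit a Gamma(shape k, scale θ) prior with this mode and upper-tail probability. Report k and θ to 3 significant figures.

Gamma(k,θ) with k>1 has mode (k−1)θ, so θ = 181/(k−1).
Need P(X < 367) = 0.99 with θ tied to k this way. Start at k = 2, θ = 181: P(X<367) ≈ 0.601.
Too low — raise k to concentrate. Iterating converges to k ≈ 10.8.
Then θ = 181/(10.8−1) ≈ 18.5.

k ≈ 10.8, θ ≈ 18.5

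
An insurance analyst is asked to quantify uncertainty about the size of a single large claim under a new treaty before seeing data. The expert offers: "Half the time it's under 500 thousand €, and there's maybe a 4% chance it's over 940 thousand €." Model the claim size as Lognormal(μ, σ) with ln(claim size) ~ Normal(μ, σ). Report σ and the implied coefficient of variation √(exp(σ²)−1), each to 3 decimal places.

If T ~ Lognormal(μ,σ) then ln T ~ Normal(μ,σ), so the p-quantile of ln T is μ + z_p·σ.
ln(500) = 6.215 and ln(940) = 6.846; z_{0.5} = 0, z_{0.96} = 1.751.
σ = (6.846 − 6.215)/(1.751 − (0)) = 0.361.
μ = 6.215 − (0)·0.361 = 6.215.
CV = √(exp(σ²)−1) = √(exp(0.1300)−1) = 0.373.

σ ≈ 0.361, CV ≈ 0.373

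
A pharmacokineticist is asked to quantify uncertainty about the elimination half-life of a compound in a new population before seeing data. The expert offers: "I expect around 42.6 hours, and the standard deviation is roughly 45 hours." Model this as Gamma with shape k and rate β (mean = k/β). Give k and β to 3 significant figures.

k ≈ 0.896, β ≈ 0.021

For Gamma(k, rate β): mean = k/β, variance = k/β², so CV = 1/√k.
CV = SD/mean = 45/42.6 = 1.056, hence k = 1/CV² = 0.896.
Then β = k/mean = 0.896/42.6 = 0.021.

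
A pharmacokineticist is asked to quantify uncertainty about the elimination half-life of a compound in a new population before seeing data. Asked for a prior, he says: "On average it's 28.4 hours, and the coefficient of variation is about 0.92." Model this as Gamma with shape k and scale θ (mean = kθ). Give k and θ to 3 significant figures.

k ≈ 1.18, θ ≈ 24

For Gamma(k, scale θ): mean = kθ, variance = kθ², so CV = 1/√k.
CV = 0.92, hence k = 1/CV² = 1.18.
Then θ = mean/k = 28.4/1.18 = 24.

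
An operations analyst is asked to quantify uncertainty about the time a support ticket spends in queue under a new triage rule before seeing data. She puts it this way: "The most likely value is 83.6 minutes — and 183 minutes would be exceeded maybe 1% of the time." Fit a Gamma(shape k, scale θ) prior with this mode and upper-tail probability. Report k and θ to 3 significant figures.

Gamma(k,θ) with k>1 has mode (k−1)θ, so θ = 83.6/(k−1).
Need P(X < 183) = 0.99 with θ tied to k this way. Start at k = 2, θ = 83.6: P(X<183) ≈ 0.643.
Too low — raise k to concentrate. Iterating converges to k ≈ 8.86.
Then θ = 83.6/(8.86−1) ≈ 10.6.

k ≈ 8.86, θ ≈ 10.6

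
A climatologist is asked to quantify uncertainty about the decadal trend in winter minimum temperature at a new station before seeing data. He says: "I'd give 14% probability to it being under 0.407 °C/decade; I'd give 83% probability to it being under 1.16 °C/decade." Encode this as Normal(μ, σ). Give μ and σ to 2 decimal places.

μ = 0.81, σ = 0.37

For Normal(μ,σ), the p-quantile is μ + z_p·σ. Here z_{0.14} = -1.08, z_{0.83} = 0.9542.
So 0.407 = μ − 1.08σ and 1.16 = μ + 0.9542σ.
Subtracting: σ = (1.16 − 0.407)/(0.9542 − (-1.08)) = 0.37.
Then μ = 0.407 − (-1.08)·0.37 = 0.81.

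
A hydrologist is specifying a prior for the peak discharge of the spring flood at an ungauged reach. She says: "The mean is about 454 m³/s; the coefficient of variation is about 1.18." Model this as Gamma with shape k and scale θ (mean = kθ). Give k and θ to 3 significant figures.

k ≈ 0.718, θ ≈ 632

For Gamma(k, scale θ): mean = kθ, variance = kθ², so CV = 1/√k.
CV = 1.18, hence k = 1/CV² = 0.718.
Then θ = mean/k = 454/0.718 = 632.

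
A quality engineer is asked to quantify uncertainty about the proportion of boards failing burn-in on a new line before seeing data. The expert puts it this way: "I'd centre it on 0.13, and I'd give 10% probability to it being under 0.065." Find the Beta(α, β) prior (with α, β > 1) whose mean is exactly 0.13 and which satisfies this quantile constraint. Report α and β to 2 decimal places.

α ≈ 4.76, β ≈ 31.87

With mean 0.13 fixed, write α = 0.13s, β = 0.87s where s = α+β.
Need P(θ < 0.065) = 0.1 under Beta(0.13s, 0.87s). Normal approximation: (q−m)/√(m(1−m)/s) ≈ z_{0.1} = -1.28, so s ≈ 0.13·0.87·(-1.28)²/(0.065−0.13)² = 44.0.
At s = 44.0: P(θ<0.065) ≈ 0.077. Adjusting to match 0.1 gives s ≈ 36.64.
So α = 0.13·36.64 ≈ 4.76, β = 0.87·36.64 ≈ 31.87.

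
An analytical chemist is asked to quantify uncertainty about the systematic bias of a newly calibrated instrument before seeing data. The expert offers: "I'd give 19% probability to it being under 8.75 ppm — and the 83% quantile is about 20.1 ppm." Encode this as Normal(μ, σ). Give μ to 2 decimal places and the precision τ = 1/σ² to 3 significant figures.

The p-quantile of Normal(μ,σ) is μ + z_p·σ, with z_{0.19} = -0.8779 and z_{0.83} = 0.9542.
Eliminate σ: μ = (z₂·x₁ − z₁·x₂)/(z₂ − z₁) = (0.9542·8.75 − (-0.8779)·20.1)/1.832 = 14.19.
Then σ = (x₂ − x₁)/(z₂ − z₁) = (20.1 − 8.75)/1.832 = 6.20.
Precision τ = 1/σ² = 1/6.195² = 0.0261.

μ = 14.19, τ = 0.0261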